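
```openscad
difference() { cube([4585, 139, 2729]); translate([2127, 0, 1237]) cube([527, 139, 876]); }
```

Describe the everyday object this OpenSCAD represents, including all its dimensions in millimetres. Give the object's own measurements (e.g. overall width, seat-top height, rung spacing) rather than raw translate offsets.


A wall 4585 mm long (x), 139 mm thick (y), 2729 mm tall, with a rectangular window opening cut through it. The opening is 527 mm wide and 876 mm tall; its sill is at z = 1237 mm and its near (−x) edge is 2127 mm from the wall's −x end. The opening passes through the full wall thickness.


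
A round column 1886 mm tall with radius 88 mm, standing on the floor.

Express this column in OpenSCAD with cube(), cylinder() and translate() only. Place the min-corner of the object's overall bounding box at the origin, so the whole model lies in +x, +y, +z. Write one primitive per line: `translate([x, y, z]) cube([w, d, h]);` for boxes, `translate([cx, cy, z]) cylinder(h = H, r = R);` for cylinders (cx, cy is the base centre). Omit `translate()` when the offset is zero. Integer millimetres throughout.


translate([88, 88, 0]) cylinder(h = 1886, r = 88);


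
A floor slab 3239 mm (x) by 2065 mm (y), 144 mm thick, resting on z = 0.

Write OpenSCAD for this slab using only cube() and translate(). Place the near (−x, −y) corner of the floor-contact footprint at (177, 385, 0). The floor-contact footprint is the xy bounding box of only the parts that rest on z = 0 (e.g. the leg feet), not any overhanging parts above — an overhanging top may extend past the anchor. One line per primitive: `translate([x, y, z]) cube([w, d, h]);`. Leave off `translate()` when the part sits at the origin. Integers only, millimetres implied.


translate([177, 385, 0]) cube([3239, 2065, 144]);


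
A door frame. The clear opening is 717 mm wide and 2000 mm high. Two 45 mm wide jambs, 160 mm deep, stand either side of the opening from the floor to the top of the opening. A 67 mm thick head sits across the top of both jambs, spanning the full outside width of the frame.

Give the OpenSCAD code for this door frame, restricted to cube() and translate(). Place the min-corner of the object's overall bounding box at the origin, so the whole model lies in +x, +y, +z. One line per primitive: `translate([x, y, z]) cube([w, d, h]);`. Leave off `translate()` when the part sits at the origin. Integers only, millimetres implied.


cube([45, 160, 2000]);
translate([762, 0, 0]) cube([45, 160, 2000]);
translate([0, 0, 2000]) cube([807, 160, 67]);


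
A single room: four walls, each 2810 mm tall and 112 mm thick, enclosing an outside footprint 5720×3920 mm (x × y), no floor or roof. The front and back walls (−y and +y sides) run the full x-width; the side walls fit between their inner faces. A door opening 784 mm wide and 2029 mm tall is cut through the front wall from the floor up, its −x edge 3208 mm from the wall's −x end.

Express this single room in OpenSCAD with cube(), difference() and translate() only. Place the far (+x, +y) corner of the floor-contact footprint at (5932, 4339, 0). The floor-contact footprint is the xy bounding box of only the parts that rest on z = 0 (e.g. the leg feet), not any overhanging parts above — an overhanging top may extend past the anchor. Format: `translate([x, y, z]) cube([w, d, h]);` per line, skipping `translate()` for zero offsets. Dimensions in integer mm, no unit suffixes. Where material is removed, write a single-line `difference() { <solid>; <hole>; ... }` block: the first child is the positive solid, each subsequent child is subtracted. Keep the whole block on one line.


difference() { translate([212, 419, 0]) cube([5720, 112, 2810]); translate([3420, 419, 0]) cube([784, 112, 2029]); }
translate([212, 4227, 0]) cube([5720, 112, 2810]);
translate([212, 531, 0]) cube([112, 3696, 2810]);
translate([5820, 531, 0]) cube([112, 3696, 2810]);


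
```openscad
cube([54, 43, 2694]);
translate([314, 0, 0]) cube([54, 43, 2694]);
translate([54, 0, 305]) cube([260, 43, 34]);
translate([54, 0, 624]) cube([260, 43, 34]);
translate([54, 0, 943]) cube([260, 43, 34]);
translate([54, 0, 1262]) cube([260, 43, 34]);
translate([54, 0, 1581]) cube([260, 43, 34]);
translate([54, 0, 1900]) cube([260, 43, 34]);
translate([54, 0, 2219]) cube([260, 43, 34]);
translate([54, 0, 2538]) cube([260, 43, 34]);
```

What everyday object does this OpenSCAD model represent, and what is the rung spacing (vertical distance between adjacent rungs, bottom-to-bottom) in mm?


A ladder. The rung spacing is 319 mm.

Two tall 54×43 posts with 8 short bars between them — a ladder. Adjacent rungs sit at z = 305 and z = 624, so the spacing is 624 − 305 = 319 mm.


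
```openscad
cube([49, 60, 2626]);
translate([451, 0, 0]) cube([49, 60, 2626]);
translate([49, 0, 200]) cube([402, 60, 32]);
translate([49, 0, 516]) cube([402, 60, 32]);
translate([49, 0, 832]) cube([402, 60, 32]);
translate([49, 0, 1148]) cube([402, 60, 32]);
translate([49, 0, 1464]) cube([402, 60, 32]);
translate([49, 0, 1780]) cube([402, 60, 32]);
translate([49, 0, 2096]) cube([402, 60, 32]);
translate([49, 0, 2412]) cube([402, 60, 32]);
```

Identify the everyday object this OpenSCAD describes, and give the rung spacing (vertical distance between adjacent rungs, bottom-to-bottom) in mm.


A ladder. The rung spacing is 316 mm.

Two tall 49×60 posts with 8 short bars between them — a ladder. Adjacent rungs sit at z = 200 and z = 516, so the spacing is 516 − 200 = 316 mm.


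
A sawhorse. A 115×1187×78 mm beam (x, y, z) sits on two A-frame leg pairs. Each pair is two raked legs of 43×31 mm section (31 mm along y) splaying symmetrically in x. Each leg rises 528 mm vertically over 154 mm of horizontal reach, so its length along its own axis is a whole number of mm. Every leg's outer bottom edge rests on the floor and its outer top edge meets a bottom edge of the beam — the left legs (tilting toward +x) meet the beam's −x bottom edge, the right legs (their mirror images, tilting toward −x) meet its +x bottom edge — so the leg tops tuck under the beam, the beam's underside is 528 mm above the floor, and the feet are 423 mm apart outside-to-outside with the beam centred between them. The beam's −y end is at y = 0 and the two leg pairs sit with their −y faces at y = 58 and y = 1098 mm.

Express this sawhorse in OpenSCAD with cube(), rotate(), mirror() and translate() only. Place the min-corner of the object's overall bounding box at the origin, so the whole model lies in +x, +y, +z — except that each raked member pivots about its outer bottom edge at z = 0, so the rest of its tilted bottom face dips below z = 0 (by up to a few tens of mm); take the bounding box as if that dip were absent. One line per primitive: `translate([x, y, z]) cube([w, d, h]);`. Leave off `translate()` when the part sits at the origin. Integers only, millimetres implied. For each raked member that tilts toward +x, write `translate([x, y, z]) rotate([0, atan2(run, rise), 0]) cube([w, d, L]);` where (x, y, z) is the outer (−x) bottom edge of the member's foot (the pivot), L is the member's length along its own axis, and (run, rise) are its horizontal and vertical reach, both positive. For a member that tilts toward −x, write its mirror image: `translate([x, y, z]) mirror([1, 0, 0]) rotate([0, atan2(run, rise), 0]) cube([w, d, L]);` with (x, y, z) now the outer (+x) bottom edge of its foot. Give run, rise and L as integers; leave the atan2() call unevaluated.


translate([154, 0, 528]) cube([115, 1187, 78]);
translate([0, 58, 0]) rotate([0, atan2(154, 528), 0]) cube([43, 31, 550]);
translate([423, 58, 0]) mirror([1, 0, 0]) rotate([0, atan2(154, 528), 0]) cube([43, 31, 550]);
translate([0, 1098, 0]) rotate([0, atan2(154, 528), 0]) cube([43, 31, 550]);
translate([423, 1098, 0]) mirror([1, 0, 0]) rotate([0, atan2(154, 528), 0]) cube([43, 31, 550]);


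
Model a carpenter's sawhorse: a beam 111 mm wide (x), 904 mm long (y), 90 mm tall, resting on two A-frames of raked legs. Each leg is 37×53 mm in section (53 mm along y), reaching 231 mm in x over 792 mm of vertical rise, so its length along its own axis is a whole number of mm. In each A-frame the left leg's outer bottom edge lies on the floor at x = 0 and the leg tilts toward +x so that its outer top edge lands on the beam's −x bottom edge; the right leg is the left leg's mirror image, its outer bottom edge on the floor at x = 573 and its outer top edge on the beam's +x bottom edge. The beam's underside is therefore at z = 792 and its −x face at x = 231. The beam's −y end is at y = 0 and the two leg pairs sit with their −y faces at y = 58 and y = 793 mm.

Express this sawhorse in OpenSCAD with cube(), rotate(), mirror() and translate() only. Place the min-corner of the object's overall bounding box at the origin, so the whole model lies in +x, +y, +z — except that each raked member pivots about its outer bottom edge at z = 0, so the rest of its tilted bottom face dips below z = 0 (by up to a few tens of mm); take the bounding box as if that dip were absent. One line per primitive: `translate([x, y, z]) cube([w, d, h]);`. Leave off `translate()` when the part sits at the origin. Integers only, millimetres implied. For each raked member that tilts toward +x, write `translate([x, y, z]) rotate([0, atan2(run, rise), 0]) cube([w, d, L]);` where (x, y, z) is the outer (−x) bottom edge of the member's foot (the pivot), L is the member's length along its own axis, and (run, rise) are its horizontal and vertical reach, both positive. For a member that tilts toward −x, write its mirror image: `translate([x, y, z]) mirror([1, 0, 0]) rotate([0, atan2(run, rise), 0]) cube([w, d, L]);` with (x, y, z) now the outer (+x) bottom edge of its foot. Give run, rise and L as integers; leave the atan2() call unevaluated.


// leg length = √(231² + 792²) = 825
// right-leg outer foot x = 2·231 + 111 = 573
// beam min-corner = (231, 0, 792)
translate([231, 0, 792]) cube([111, 904, 90]);
translate([0, 58, 0]) rotate([0, atan2(231, 792), 0]) cube([37, 53, 825]);
translate([573, 58, 0]) mirror([1, 0, 0]) rotate([0, atan2(231, 792), 0]) cube([37, 53, 825]);
translate([0, 793, 0]) rotate([0, atan2(231, 792), 0]) cube([37, 53, 825]);
translate([573, 793, 0]) mirror([1, 0, 0]) rotate([0, atan2(231, 792), 0]) cube([37, 53, 825]);


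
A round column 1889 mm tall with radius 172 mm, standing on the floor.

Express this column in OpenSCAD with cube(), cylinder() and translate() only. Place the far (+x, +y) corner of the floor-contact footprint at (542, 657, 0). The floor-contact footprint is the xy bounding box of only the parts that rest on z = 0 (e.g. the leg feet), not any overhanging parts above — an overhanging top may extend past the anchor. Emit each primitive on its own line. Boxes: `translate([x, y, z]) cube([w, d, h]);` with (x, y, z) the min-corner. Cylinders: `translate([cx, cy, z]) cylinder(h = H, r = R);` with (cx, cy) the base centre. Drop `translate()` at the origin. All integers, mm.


translate([370, 485, 0]) cylinder(h = 1889, r = 172);


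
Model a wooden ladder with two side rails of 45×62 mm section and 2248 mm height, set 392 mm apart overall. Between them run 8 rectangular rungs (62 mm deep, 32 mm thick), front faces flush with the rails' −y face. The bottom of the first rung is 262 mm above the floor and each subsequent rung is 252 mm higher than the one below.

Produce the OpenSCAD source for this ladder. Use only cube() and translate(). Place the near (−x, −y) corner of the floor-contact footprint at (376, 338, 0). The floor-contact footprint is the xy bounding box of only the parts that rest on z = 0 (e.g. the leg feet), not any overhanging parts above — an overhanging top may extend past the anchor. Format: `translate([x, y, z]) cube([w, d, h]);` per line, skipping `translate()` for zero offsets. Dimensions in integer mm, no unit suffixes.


// rung span = 392 - 2*45 = 302
// rung[k] z = 262 + k*252
translate([376, 338, 0]) cube([45, 62, 2248]);
translate([723, 338, 0]) cube([45, 62, 2248]);
translate([421, 338, 262]) cube([302, 62, 32]);
translate([421, 338, 514]) cube([302, 62, 32]);
translate([421, 338, 766]) cube([302, 62, 32]);
translate([421, 338, 1018]) cube([302, 62, 32]);
translate([421, 338, 1270]) cube([302, 62, 32]);
translate([421, 338, 1522]) cube([302, 62, 32]);
translate([421, 338, 1774]) cube([302, 62, 32]);
translate([421, 338, 2026]) cube([302, 62, 32]);


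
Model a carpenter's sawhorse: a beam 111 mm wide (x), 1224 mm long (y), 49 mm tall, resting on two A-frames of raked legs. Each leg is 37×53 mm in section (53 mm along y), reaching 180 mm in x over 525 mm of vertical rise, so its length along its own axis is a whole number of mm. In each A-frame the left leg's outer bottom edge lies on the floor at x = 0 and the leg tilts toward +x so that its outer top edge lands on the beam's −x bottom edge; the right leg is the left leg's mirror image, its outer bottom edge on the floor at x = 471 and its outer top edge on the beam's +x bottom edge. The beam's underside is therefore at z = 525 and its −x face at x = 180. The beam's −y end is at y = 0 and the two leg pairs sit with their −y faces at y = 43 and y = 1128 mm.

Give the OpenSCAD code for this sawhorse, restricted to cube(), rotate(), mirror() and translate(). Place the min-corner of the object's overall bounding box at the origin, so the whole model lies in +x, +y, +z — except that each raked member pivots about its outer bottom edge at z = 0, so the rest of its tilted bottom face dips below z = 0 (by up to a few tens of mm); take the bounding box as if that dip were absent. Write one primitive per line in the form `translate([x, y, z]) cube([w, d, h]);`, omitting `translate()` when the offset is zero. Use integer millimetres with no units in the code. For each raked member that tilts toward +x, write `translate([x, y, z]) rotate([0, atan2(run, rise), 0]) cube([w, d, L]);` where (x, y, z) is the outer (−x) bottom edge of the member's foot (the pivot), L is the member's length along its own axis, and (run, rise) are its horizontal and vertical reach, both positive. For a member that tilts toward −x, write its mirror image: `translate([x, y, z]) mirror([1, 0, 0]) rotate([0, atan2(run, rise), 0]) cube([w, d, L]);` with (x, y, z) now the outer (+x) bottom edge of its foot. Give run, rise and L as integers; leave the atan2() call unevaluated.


translate([180, 0, 525]) cube([111, 1224, 49]);
translate([0, 43, 0]) rotate([0, atan2(180, 525), 0]) cube([37, 53, 555]);
translate([471, 43, 0]) mirror([1, 0, 0]) rotate([0, atan2(180, 525), 0]) cube([37, 53, 555]);
translate([0, 1128, 0]) rotate([0, atan2(180, 525), 0]) cube([37, 53, 555]);
translate([471, 1128, 0]) mirror([1, 0, 0]) rotate([0, atan2(180, 525), 0]) cube([37, 53, 555]);


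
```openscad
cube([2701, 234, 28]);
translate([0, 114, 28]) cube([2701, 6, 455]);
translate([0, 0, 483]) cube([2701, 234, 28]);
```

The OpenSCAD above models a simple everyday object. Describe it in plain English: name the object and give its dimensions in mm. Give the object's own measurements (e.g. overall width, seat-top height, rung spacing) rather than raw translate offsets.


An I-beam lying along x, 2701 mm long. Overall section height 511 mm. Two flanges 234 mm wide (y) and 28 mm thick, one on the floor and one at the top; a web 6 mm thick runs between them, centred on the flange width.


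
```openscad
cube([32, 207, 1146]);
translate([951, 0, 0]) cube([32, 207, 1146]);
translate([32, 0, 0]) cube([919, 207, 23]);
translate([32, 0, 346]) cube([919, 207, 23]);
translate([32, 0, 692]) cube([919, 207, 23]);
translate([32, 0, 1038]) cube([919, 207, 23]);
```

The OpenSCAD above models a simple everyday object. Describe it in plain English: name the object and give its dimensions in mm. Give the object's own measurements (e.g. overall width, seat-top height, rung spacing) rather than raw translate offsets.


An open bookshelf. Two side panels, each 32 mm thick, 207 mm deep and 1146 mm tall, stand 983 mm apart (outside-to-outside). Between them sit 4 shelves, each 23 mm thick and 207 mm deep, spanning the full gap between the sides. The bottom shelf rests on the floor (its underside at z = 0) and the clear gap between one shelf's top and the next shelf's underside is 323 mm.


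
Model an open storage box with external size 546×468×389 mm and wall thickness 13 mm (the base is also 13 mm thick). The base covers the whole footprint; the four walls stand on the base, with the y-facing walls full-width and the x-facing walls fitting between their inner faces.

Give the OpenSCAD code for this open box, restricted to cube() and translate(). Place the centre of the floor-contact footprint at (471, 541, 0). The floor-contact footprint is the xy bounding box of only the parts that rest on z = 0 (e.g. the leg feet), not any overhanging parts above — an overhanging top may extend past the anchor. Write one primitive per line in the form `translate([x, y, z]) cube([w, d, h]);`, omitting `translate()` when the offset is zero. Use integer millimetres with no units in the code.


translate([198, 307, 0]) cube([546, 468, 13]);
translate([198, 307, 13]) cube([546, 13, 376]);
translate([198, 762, 13]) cube([546, 13, 376]);
translate([198, 320, 13]) cube([13, 442, 376]);
translate([731, 320, 13]) cube([13, 442, 376]);


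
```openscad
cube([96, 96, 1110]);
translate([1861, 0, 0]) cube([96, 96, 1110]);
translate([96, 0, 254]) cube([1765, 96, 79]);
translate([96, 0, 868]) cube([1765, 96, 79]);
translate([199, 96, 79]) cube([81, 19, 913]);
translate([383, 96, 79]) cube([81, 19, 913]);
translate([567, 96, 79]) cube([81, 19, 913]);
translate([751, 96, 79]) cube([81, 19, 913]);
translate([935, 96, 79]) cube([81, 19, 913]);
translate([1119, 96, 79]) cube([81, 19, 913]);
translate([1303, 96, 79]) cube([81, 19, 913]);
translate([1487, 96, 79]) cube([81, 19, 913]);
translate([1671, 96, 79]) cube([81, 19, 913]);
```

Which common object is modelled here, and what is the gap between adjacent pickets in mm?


A fence section. The picket gap is 103 mm.

Two posts, two rails, 9 pickets — a fence section. Span 1765 mm holds 9 pickets of 81 mm with 10 equal gaps: ⌊(1765 − 9·81) / 10⌋ = 103 mm.


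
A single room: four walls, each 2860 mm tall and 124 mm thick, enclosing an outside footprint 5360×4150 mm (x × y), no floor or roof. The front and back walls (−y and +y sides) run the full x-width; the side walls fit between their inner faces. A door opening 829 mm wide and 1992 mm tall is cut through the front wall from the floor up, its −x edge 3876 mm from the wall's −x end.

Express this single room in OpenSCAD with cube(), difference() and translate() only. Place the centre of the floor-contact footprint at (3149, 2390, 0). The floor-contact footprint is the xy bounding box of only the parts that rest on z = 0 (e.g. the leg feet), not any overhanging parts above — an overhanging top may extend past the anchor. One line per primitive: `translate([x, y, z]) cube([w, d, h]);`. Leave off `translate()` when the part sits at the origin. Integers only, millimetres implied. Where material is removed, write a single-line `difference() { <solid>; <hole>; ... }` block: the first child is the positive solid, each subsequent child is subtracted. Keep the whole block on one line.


difference() { translate([469, 315, 0]) cube([5360, 124, 2860]); translate([4345, 315, 0]) cube([829, 124, 1992]); }
translate([469, 4341, 0]) cube([5360, 124, 2860]);
translate([469, 439, 0]) cube([124, 3902, 2860]);
translate([5705, 439, 0]) cube([124, 3902, 2860]);


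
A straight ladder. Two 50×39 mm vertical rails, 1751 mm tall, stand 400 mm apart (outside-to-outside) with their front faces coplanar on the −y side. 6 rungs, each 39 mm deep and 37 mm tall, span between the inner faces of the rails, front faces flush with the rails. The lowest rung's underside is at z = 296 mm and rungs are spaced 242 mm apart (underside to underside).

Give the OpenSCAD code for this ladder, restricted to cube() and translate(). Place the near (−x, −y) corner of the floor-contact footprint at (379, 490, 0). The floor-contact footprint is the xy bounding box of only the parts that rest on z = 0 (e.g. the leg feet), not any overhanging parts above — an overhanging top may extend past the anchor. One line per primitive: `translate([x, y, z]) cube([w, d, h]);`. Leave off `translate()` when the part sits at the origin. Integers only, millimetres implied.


translate([379, 490, 0]) cube([50, 39, 1751]);
translate([729, 490, 0]) cube([50, 39, 1751]);
translate([429, 490, 296]) cube([300, 39, 37]);
translate([429, 490, 538]) cube([300, 39, 37]);
translate([429, 490, 780]) cube([300, 39, 37]);
translate([429, 490, 1022]) cube([300, 39, 37]);
translate([429, 490, 1264]) cube([300, 39, 37]);
translate([429, 490, 1506]) cube([300, 39, 37]);


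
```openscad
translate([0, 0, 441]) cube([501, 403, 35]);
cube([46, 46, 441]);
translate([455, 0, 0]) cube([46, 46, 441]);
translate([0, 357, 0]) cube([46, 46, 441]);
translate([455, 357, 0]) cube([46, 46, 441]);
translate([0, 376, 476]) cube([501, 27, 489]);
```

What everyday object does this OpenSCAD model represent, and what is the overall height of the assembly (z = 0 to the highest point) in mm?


A chair. The overall height is 965 mm.

A slab on four corner posts with a tall panel at the back — a chair. The seat slab sits at z = 441 with thickness 35, and the 489 mm backrest starts at the seat top, so the overall height is 441 + 35 + 489 = 965 mm.


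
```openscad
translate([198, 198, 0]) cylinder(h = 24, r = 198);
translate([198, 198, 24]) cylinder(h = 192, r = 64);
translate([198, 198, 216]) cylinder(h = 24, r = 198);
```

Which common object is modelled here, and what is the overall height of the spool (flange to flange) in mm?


A spool. The overall height is 240 mm.

Three coaxial cylinders, large–small–large — a spool. Two 24 mm flanges and a 192 mm core give 24 + 192 + 24 = 240 mm.


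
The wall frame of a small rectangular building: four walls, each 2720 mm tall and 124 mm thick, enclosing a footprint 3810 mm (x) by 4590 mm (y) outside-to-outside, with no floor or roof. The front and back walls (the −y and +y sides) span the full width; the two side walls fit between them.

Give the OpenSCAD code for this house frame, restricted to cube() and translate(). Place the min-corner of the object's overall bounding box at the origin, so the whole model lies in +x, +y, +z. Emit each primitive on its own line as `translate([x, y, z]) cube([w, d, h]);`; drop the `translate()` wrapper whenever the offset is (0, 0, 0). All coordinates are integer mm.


cube([3810, 124, 2720]);
translate([0, 4466, 0]) cube([3810, 124, 2720]);
translate([0, 124, 0]) cube([124, 4342, 2720]);
translate([3686, 124, 0]) cube([124, 4342, 2720]);


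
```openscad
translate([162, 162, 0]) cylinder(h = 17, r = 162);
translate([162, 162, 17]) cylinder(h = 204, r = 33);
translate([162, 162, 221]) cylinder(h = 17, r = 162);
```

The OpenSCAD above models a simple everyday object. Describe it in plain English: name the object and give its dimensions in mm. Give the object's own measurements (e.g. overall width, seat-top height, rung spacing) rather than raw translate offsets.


A spool: two coaxial disc flanges of radius 162 mm and thickness 17 mm, joined by a core cylinder of radius 33 mm and height 204 mm. The lower flange rests on z = 0 and the three cylinders share a vertical axis.


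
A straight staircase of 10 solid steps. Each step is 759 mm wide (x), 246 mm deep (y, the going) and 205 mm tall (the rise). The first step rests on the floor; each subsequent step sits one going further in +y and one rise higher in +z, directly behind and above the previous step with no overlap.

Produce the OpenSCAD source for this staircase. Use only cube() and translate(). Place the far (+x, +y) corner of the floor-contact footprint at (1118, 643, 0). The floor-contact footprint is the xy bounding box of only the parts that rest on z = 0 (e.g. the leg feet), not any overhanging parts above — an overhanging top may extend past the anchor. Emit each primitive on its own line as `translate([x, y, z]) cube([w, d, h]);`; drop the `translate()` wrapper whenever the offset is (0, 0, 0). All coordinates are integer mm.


translate([359, 397, 0]) cube([759, 246, 205]);
translate([359, 643, 205]) cube([759, 246, 205]);
translate([359, 889, 410]) cube([759, 246, 205]);
translate([359, 1135, 615]) cube([759, 246, 205]);
translate([359, 1381, 820]) cube([759, 246, 205]);
translate([359, 1627, 1025]) cube([759, 246, 205]);
translate([359, 1873, 1230]) cube([759, 246, 205]);
translate([359, 2119, 1435]) cube([759, 246, 205]);
translate([359, 2365, 1640]) cube([759, 246, 205]);
translate([359, 2611, 1845]) cube([759, 246, 205]);


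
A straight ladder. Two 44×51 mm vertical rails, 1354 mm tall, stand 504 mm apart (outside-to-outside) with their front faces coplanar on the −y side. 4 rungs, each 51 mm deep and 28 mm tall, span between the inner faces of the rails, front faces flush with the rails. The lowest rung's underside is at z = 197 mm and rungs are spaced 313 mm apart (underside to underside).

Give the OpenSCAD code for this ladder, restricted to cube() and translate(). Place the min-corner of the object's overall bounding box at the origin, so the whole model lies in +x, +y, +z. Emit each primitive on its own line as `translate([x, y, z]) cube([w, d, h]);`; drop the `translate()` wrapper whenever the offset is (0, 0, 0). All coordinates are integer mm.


cube([44, 51, 1354]);
translate([460, 0, 0]) cube([44, 51, 1354]);
translate([44, 0, 197]) cube([416, 51, 28]);
translate([44, 0, 510]) cube([416, 51, 28]);
translate([44, 0, 823]) cube([416, 51, 28]);
translate([44, 0, 1136]) cube([416, 51, 28]);


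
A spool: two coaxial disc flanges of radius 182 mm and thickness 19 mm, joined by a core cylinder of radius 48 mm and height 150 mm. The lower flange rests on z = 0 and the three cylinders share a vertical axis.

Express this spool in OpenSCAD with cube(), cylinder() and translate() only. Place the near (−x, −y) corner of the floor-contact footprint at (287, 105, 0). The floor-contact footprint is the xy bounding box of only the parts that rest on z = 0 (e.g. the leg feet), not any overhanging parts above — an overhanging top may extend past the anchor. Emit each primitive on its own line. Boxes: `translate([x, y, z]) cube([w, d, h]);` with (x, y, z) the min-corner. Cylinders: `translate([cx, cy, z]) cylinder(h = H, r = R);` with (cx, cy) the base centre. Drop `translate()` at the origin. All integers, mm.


translate([469, 287, 0]) cylinder(h = 19, r = 182);
translate([469, 287, 19]) cylinder(h = 150, r = 48);
translate([469, 287, 169]) cylinder(h = 19, r = 182);


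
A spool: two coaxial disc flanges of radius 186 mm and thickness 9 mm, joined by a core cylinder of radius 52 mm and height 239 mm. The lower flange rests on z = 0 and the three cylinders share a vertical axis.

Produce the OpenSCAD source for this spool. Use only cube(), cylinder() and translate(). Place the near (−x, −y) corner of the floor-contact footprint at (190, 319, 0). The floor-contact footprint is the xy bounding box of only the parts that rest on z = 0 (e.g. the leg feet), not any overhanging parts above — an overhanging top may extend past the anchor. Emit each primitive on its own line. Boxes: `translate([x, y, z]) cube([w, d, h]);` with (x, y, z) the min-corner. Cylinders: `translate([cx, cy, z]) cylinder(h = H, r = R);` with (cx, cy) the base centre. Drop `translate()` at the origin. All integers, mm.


translate([376, 505, 0]) cylinder(h = 9, r = 186);
translate([376, 505, 9]) cylinder(h = 239, r = 52);
translate([376, 505, 248]) cylinder(h = 9, r = 186);


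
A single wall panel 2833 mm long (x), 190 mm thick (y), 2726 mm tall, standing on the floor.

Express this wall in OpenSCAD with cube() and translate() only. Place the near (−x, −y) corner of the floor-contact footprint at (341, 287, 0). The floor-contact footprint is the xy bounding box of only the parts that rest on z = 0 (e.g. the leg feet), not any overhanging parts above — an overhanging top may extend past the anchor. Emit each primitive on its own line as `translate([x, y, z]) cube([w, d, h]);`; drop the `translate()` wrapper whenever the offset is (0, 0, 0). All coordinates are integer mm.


translate([341, 287, 0]) cube([2833, 190, 2726]);


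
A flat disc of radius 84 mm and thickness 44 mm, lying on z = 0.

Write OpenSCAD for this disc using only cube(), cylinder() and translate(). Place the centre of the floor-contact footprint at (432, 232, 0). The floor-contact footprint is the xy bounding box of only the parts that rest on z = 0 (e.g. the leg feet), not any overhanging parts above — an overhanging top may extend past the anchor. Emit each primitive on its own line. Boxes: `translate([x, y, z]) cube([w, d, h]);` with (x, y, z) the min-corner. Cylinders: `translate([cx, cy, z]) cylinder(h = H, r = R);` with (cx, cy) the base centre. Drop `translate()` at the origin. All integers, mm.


translate([432, 232, 0]) cylinder(h = 44, r = 84);


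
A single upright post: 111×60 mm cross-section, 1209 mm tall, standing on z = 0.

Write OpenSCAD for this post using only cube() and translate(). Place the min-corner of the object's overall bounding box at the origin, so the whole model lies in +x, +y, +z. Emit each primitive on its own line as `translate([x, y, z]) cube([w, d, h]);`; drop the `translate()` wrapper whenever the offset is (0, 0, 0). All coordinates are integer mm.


cube([111, 60, 1209]);


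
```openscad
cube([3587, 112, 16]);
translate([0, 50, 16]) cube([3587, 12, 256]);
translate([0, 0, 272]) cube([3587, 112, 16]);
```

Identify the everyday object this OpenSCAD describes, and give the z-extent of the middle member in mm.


An I-beam. The web height is 256 mm.

Two wide flanges with a thin centred web — an I-beam. Overall 288 mm minus two 16 mm flanges gives a web of 288 − 2·16 = 256 mm.


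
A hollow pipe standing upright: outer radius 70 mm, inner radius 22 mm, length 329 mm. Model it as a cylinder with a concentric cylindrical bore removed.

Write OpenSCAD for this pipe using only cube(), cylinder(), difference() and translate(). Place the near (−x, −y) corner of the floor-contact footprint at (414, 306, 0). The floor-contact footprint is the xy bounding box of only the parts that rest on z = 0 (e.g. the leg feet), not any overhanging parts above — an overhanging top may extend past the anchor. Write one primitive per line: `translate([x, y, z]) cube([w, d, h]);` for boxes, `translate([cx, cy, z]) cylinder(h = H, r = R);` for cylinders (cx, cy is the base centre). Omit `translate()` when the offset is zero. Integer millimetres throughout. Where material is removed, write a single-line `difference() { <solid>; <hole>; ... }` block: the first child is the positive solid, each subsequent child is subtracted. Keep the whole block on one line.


difference() { translate([484, 376, 0]) cylinder(h = 329, r = 70); translate([484, 376, 0]) cylinder(h = 329, r = 22); }


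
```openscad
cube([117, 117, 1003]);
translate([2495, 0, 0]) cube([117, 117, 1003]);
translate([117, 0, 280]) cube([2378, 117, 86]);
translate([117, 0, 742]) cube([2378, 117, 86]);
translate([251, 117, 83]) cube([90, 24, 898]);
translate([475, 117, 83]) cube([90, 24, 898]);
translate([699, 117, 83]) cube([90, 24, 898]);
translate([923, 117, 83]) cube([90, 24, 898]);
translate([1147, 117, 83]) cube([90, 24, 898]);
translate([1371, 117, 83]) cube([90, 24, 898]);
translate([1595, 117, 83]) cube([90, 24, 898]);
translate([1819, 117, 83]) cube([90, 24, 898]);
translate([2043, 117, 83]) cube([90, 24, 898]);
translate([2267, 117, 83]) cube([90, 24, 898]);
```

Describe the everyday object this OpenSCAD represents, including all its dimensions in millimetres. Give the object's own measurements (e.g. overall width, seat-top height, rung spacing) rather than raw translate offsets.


A fence section. Two 117×117 mm posts, 1003 mm tall, stand on the floor with a clear span of 2378 mm between their inner faces. Two horizontal rails of 117×86 mm section span the gap between the posts with their undersides at z = 280 mm and z = 742 mm, flush with the posts' −y face. 10 pickets, each 90 mm wide, 24 mm thick and 898 mm tall, are fixed to the +y face of the rails with their bottoms at z = 83 mm, spaced across the span with a 134 mm gap after the −x post and between neighbouring pickets, with 138 mm left before the +x post.


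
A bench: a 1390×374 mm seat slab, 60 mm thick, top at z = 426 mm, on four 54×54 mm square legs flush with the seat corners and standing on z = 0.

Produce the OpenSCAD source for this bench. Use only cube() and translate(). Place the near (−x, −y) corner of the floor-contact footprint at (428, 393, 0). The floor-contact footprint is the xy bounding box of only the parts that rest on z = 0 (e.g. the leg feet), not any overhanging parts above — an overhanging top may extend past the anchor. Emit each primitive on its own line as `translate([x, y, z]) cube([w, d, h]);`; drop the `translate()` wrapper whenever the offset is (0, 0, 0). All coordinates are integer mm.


translate([428, 393, 366]) cube([1390, 374, 60]);
translate([428, 393, 0]) cube([54, 54, 366]);
translate([428, 713, 0]) cube([54, 54, 366]);
translate([1764, 393, 0]) cube([54, 54, 366]);
translate([1764, 713, 0]) cube([54, 54, 366]);


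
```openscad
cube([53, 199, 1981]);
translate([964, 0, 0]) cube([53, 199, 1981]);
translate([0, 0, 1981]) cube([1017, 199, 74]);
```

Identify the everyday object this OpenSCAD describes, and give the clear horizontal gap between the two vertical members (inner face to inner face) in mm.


A door frame. The clear opening width is 911 mm.

Two 1981 mm tall posts with a header on top — a door frame. The left jamb is 53 mm wide at x = 0; the right jamb starts at x = 964. The clear opening is 964 − 53 = 911 mm.


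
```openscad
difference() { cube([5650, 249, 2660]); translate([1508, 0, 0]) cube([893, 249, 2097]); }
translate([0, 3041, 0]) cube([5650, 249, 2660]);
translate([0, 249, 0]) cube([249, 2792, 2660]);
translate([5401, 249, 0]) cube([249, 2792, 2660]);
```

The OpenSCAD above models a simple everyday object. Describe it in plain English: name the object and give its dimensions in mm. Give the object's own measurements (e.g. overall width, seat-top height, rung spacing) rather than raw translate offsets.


A single room: four walls, each 2660 mm tall and 249 mm thick, enclosing an outside footprint 5650×3290 mm (x × y), no floor or roof. The front and back walls (−y and +y sides) run the full x-width; the side walls fit between their inner faces. A door opening 893 mm wide and 2097 mm tall is cut through the front wall from the floor up, its −x edge 1508 mm from the wall's −x end.


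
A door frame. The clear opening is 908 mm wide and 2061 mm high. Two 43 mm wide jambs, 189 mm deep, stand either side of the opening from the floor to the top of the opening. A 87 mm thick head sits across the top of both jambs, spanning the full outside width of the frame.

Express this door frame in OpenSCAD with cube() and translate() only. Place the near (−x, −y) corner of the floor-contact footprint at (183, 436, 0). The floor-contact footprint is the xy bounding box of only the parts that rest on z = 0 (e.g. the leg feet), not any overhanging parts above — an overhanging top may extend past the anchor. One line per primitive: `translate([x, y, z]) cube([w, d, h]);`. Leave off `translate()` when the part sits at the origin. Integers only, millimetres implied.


translate([183, 436, 0]) cube([43, 189, 2061]);
translate([1134, 436, 0]) cube([43, 189, 2061]);
translate([183, 436, 2061]) cube([994, 189, 87]);


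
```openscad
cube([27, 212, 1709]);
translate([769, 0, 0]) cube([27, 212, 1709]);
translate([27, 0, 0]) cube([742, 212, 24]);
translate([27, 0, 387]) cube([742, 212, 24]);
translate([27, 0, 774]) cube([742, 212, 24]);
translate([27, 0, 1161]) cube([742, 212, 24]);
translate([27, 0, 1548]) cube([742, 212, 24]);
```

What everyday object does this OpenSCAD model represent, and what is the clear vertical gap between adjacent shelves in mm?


A bookshelf. The clear shelf gap is 363 mm.

Two tall side panels with 5 horizontal boards between them — a bookshelf. The first two shelf undersides are at z = 0 and z = 387; with shelf thickness 24, the clear gap is 387 − 0 − 24 = 363 mm.


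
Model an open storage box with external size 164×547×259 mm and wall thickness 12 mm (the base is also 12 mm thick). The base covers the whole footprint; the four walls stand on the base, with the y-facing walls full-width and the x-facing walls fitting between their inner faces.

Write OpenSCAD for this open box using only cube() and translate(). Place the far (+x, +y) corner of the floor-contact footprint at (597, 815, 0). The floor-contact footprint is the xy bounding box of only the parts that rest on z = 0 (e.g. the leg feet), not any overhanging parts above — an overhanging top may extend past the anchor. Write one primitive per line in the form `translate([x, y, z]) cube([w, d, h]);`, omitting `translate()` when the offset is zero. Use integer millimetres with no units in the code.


translate([433, 268, 0]) cube([164, 547, 12]);
translate([433, 268, 12]) cube([164, 12, 247]);
translate([433, 803, 12]) cube([164, 12, 247]);
translate([433, 280, 12]) cube([12, 523, 247]);
translate([585, 280, 12]) cube([12, 523, 247]);


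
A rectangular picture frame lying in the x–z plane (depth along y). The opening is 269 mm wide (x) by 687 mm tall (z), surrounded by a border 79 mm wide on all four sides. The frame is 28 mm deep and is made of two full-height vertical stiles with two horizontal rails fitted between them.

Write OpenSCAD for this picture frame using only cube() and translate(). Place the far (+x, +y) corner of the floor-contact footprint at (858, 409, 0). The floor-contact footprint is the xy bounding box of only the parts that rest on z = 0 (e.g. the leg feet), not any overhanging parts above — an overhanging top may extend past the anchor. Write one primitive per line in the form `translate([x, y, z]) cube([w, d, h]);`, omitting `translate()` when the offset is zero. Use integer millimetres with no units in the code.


translate([431, 381, 0]) cube([79, 28, 845]);
translate([779, 381, 0]) cube([79, 28, 845]);
translate([510, 381, 0]) cube([269, 28, 79]);
translate([510, 381, 766]) cube([269, 28, 79]);


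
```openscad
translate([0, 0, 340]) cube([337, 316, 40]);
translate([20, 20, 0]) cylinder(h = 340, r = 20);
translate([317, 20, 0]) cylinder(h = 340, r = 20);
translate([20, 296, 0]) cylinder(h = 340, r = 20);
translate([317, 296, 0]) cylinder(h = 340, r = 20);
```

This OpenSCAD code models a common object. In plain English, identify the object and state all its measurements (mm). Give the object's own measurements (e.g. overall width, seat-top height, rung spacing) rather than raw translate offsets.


A simple wooden stool: a rectangular seat 337 mm (x) by 316 mm (y), 40 mm thick, top face at z = 380 mm, on four round legs, each 40 mm in diameter. The legs rest on z = 0, each leg's axis is inset half a diameter from the nearest pair of seat edges (so the leg's bounding box is flush with the corner).


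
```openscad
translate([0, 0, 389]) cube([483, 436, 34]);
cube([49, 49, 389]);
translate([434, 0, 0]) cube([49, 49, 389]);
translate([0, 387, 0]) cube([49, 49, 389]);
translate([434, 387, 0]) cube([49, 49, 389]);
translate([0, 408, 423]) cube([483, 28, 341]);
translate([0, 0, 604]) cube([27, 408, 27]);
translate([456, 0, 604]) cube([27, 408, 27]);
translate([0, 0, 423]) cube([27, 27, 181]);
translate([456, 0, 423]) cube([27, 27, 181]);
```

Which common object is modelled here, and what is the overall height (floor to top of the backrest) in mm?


A chair. The overall height is 764 mm.

A slab on four corner posts with a tall panel at the back — a chair. The seat slab sits at z = 389 with thickness 34, and the 341 mm backrest starts at the seat top, so the overall height is 389 + 34 + 341 = 764 mm.
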